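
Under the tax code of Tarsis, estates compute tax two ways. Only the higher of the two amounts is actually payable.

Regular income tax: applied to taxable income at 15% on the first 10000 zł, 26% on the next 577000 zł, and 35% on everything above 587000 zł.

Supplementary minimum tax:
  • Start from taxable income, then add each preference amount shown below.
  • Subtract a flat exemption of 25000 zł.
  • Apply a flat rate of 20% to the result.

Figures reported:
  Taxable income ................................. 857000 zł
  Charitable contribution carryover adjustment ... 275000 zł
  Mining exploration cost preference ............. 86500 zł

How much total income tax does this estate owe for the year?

Supplementary minimum tax:
  Adjusted income: 857000 zł + 275000 zł + 86500 zł = 1218500 zł
  Less exemption 25000 zł → base 1193500 zł
  1193500 zł × 20% = 238700 zł

Regular income tax:
  10000 zł × 15% = 1500 zł
  577000 zł × 26% = 150020 zł
  270000 zł × 35% = 94500 zł
  → 246020 zł

246020 zł > 238700 zł, so the regular income tax governs.

246020 zł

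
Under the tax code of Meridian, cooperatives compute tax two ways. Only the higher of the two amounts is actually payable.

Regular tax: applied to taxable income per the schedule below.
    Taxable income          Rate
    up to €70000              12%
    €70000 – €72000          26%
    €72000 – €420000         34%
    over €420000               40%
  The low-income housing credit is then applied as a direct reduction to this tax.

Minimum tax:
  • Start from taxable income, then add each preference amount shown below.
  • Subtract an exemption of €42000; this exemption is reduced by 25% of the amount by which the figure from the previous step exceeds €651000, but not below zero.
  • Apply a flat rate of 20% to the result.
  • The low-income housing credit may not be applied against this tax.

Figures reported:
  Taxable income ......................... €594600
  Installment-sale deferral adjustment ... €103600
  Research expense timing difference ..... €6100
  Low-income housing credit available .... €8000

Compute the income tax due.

Minimum tax:
  Adjusted income: €594600 + €103600 + €6100 = €704300
  Exemption: €42000 − 25% × (€704300 − €651000) = €42000 − €13325 = €28675
  Base: €704300 − €28675 = €675625
  €675625 × 20% = €135125

Regular tax:
  €70000 × 12% = €8400
  €2000 × 26% = €520
  €348000 × 34% = €118320
  €174600 × 40% = €69840
  → €197080
  Less low-income housing credit €8000 → €189080

€189080 > €135125, so the regular tax governs.

€189080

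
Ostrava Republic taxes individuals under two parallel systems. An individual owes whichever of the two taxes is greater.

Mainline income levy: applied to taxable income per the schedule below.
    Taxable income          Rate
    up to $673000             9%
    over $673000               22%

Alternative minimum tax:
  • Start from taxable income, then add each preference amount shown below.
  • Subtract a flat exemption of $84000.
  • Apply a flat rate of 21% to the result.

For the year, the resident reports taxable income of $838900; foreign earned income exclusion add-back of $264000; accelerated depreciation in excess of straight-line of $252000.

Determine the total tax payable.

Alternative minimum tax:
  Adjusted income: $838900 + $264000 + $252000 = $1354900
  Less exemption $84000 → base $1270900
  $1270900 × 21% = $266889

Mainline income levy:
  $673000 × 9% = $60570
  $165900 × 22% = $36498
  → $97068

$266889 > $97068, so the alternative minimum tax is the binding amount.

$266889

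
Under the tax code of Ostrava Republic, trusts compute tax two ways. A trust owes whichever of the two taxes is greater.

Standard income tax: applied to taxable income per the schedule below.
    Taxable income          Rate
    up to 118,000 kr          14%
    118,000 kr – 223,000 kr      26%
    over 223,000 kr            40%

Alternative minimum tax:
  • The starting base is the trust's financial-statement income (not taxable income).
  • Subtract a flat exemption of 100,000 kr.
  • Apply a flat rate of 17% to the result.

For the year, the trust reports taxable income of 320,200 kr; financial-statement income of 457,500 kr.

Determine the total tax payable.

82,700 kr

Alternative minimum tax:
  Base (financial-statement income): 457,500 kr
  Less exemption 100,000 kr → base 357,500 kr
  357,500 kr × 17% = 60,775 kr

Standard income tax:
  118,000 kr × 14% = 16,520 kr
  105,000 kr × 26% = 27,300 kr
  97,200 kr × 40% = 38,880 kr
  → 82,700 kr

82,700 kr > 60,775 kr, so the standard income tax governs.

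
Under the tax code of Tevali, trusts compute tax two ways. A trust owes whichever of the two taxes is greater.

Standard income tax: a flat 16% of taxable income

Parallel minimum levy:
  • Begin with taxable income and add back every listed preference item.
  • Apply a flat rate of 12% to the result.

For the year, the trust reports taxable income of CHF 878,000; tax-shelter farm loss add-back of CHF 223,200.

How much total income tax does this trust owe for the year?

CHF 140,480

Parallel minimum levy:
  Adjusted income: CHF 878,000 + CHF 223,200 = CHF 1,101,200
  CHF 1,101,200 × 12% = CHF 132,144

Standard income tax:
  CHF 878,000 × 16% = CHF 140,480

CHF 140,480 > CHF 132,144, so the standard income tax governs.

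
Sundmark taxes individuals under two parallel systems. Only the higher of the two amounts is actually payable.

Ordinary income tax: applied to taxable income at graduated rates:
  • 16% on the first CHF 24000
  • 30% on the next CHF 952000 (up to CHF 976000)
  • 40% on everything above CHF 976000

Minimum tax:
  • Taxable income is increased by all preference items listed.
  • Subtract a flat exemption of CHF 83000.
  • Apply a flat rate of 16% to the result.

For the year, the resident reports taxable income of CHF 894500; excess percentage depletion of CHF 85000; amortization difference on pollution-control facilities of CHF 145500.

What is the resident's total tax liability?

CHF 264990

Minimum tax:
  Adjusted income: CHF 894500 + CHF 85000 + CHF 145500 = CHF 1125000
  Less exemption CHF 83000 → base CHF 1042000
  CHF 1042000 × 16% = CHF 166720

Ordinary income tax:
  CHF 24000 × 16% = CHF 3840
  CHF 870500 × 30% = CHF 261150
  → CHF 264990

CHF 264990 > CHF 166720, so the ordinary income tax governs.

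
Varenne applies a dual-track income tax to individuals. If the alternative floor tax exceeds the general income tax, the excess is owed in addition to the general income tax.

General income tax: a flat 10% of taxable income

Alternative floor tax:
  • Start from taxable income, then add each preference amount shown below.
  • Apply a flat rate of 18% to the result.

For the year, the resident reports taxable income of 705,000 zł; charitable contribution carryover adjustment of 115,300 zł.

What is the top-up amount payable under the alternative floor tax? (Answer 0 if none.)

77,154 zł

General income tax:
  705,000 zł × 10% = 70,500 zł

Alternative floor tax:
  Adjusted income: 705,000 zł + 115,300 zł = 820,300 zł
  820,300 zł × 18% = 147,654 zł

Excess of alternative floor tax over general income tax: 147,654 zł − 70,500 zł = 77,154 zł.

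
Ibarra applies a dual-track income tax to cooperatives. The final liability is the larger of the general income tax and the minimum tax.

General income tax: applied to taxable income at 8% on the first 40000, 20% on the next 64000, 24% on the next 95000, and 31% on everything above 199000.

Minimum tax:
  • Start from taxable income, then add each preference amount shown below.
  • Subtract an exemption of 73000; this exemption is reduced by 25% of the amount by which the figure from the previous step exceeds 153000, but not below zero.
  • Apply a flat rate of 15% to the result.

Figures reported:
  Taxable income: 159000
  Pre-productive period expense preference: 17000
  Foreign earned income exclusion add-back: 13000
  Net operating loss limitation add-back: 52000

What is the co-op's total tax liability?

29200

General income tax:
  40000 × 8% = 3200
  64000 × 20% = 12800
  55000 × 24% = 13200
  → 29200

Minimum tax:
  Adjusted income: 159000 + 17000 + 13000 + 52000 = 241000
  Exemption: 73000 − 25% × (241000 − 153000) = 73000 − 22000 = 51000
  Base: 241000 − 51000 = 190000
  190000 × 15% = 28500

29200 > 28500, so the general income tax governs.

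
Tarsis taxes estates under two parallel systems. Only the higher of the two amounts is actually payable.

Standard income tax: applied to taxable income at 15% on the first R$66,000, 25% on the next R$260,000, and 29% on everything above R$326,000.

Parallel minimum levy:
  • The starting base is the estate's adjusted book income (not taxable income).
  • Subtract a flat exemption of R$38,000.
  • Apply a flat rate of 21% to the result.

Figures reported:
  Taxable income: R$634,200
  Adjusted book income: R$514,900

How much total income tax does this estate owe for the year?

R$164,278

Standard income tax:
  R$66,000 × 15% = R$9,900
  R$260,000 × 25% = R$65,000
  R$308,200 × 29% = R$89,378
  → R$164,278

Parallel minimum levy:
  Base (adjusted book income): R$514,900
  Less exemption R$38,000 → base R$476,900
  R$476,900 × 21% = R$100,149

R$164,278 > R$100,149, so the standard income tax governs.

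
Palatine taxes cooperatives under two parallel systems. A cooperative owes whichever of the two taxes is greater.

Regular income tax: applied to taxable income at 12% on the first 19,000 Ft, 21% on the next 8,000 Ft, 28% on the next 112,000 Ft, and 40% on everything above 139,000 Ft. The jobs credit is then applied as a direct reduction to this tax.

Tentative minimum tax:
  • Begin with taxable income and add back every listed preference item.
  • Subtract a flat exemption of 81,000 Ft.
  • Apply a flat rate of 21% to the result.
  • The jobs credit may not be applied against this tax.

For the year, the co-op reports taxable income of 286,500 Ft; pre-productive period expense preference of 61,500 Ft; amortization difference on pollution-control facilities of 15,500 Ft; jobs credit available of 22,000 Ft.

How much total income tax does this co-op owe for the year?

Regular income tax:
  19,000 Ft × 12% = 2,280 Ft
  8,000 Ft × 21% = 1,680 Ft
  112,000 Ft × 28% = 31,360 Ft
  147,500 Ft × 40% = 59,000 Ft
  → 94,320 Ft
  Less jobs credit 22,000 Ft → 72,320 Ft

Tentative minimum tax:
  Adjusted income: 286,500 Ft + 61,500 Ft + 15,500 Ft = 363,500 Ft
  Less exemption 81,000 Ft → base 282,500 Ft
  282,500 Ft × 21% = 59,325 Ft

72,320 Ft > 59,325 Ft, so the regular income tax governs.

72,320 Ft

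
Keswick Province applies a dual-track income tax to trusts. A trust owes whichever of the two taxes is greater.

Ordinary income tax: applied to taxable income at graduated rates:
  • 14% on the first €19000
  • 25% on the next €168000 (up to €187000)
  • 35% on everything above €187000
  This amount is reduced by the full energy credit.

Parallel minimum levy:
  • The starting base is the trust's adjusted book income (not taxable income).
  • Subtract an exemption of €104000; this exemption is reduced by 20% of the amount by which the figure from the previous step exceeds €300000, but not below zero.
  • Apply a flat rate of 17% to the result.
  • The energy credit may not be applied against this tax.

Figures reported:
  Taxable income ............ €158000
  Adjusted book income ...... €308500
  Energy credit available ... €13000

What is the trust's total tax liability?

€35054

Ordinary income tax:
  €19000 × 14% = €2660
  €139000 × 25% = €34750
  → €37410
  Less energy credit €13000 → €24410

Parallel minimum levy:
  Base (adjusted book income): €308500
  Exemption: €104000 − 20% × (€308500 − €300000) = €104000 − €1700 = €102300
  Base: €308500 − €102300 = €206200
  €206200 × 17% = €35054

€35054 > €24410, so the parallel minimum levy is the binding amount.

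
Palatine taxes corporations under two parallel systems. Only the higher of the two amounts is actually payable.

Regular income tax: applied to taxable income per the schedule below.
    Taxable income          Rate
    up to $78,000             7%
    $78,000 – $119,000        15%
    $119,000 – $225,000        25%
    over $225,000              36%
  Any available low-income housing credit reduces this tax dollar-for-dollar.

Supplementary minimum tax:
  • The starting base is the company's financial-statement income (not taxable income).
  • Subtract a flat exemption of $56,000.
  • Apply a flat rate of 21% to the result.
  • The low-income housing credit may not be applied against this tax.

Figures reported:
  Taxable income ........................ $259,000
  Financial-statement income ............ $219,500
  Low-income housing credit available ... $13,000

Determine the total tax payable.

Regular income tax:
  $78,000 × 7% = $5,460
  $41,000 × 15% = $6,150
  $106,000 × 25% = $26,500
  $34,000 × 36% = $12,240
  → $50,350
  Less low-income housing credit $13,000 → $37,350

Supplementary minimum tax:
  Base (financial-statement income): $219,500
  Less exemption $56,000 → base $163,500
  $163,500 × 21% = $34,335

$37,350 > $34,335, so the regular income tax governs.

$37,350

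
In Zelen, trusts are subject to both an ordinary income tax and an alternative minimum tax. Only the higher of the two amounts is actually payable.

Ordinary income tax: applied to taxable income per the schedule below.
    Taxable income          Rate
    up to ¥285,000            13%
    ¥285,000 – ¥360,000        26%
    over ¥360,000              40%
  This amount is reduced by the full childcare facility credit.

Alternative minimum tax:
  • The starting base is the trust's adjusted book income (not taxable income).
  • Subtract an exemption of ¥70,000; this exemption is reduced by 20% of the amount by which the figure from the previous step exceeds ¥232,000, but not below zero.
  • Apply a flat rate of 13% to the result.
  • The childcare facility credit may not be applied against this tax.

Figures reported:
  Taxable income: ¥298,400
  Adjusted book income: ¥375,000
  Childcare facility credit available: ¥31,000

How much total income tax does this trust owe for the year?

Ordinary income tax:
  ¥285,000 × 13% = ¥37,050
  ¥13,400 × 26% = ¥3,484
  → ¥40,534
  Less childcare facility credit ¥31,000 → ¥9,534

Alternative minimum tax:
  Base (adjusted book income): ¥375,000
  Exemption: ¥70,000 − 20% × (¥375,000 − ¥232,000) = ¥70,000 − ¥28,600 = ¥41,400
  Base: ¥375,000 − ¥41,400 = ¥333,600
  ¥333,600 × 13% = ¥43,368

¥43,368 > ¥9,534, so the alternative minimum tax is the binding amount.

¥43,368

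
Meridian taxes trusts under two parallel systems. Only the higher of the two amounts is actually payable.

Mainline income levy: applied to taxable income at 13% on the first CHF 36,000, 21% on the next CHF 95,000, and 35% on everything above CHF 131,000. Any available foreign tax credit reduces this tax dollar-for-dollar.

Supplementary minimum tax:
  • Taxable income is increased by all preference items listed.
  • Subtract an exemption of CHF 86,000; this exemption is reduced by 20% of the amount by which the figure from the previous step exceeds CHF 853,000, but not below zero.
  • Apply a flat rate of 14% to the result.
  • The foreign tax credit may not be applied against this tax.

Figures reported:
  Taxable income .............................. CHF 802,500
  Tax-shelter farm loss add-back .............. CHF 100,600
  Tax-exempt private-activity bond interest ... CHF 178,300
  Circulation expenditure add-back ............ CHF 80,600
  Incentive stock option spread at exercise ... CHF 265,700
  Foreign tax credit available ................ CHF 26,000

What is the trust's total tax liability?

CHF 233,655

Supplementary minimum tax:
  Adjusted income: CHF 802,500 + CHF 100,600 + CHF 178,300 + CHF 80,600 + CHF 265,700 = CHF 1,427,700
  Exemption: 20% × (CHF 1,427,700 − CHF 853,000) = CHF 114,940 ≥ CHF 86,000, so the exemption is fully phased out
  Base: CHF 1,427,700 − CHF 0 = CHF 1,427,700
  CHF 1,427,700 × 14% = CHF 199,878

Mainline income levy:
  CHF 36,000 × 13% = CHF 4,680
  CHF 95,000 × 21% = CHF 19,950
  CHF 671,500 × 35% = CHF 235,025
  → CHF 259,655
  Less foreign tax credit CHF 26,000 → CHF 233,655

CHF 233,655 > CHF 199,878, so the mainline income levy governs.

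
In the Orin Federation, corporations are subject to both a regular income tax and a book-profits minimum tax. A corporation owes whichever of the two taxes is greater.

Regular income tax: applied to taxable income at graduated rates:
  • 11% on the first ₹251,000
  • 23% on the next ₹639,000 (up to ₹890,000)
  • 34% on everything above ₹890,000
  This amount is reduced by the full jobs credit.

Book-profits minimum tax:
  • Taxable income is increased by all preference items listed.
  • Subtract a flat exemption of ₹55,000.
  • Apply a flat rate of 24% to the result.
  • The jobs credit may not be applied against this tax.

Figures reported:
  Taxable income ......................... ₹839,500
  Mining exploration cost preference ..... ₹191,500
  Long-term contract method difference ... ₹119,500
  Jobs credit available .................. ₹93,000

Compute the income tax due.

₹262,920

Book-profits minimum tax:
  Adjusted income: ₹839,500 + ₹191,500 + ₹119,500 = ₹1,150,500
  Less exemption ₹55,000 → base ₹1,095,500
  ₹1,095,500 × 24% = ₹262,920

Regular income tax:
  ₹251,000 × 11% = ₹27,610
  ₹588,500 × 23% = ₹135,355
  → ₹162,965
  Less jobs credit ₹93,000 → ₹69,965

₹262,920 > ₹69,965, so the book-profits minimum tax is the binding amount.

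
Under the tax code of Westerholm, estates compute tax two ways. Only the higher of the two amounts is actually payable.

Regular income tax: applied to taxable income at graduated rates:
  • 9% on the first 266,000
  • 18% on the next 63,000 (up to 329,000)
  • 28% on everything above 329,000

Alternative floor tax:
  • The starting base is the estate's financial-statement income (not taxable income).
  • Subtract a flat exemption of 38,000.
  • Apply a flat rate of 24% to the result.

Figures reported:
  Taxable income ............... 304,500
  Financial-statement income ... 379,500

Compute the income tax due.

Alternative floor tax:
  Base (financial-statement income): 379,500
  Less exemption 38,000 → base 341,500
  341,500 × 24% = 81,960

Regular income tax:
  266,000 × 9% = 23,940
  38,500 × 18% = 6,930
  → 30,870

81,960 > 30,870, so the alternative floor tax is the binding amount.

81,960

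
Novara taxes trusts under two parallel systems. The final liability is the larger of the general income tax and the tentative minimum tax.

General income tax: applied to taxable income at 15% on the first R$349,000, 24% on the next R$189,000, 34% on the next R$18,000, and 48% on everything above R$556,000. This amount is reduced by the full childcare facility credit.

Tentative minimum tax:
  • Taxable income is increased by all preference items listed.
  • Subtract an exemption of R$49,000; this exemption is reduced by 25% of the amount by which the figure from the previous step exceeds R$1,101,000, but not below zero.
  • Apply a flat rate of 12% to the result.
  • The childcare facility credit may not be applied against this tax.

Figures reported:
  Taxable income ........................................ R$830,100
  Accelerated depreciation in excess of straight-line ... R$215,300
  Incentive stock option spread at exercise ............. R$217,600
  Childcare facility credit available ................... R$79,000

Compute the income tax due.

Tentative minimum tax:
  Adjusted income: R$830,100 + R$215,300 + R$217,600 = R$1,263,000
  Exemption: R$49,000 − 25% × (R$1,263,000 − R$1,101,000) = R$49,000 − R$40,500 = R$8,500
  Base: R$1,263,000 − R$8,500 = R$1,254,500
  R$1,254,500 × 12% = R$150,540

General income tax:
  R$349,000 × 15% = R$52,350
  R$189,000 × 24% = R$45,360
  R$18,000 × 34% = R$6,120
  R$274,100 × 48% = R$131,568
  → R$235,398
  Less childcare facility credit R$79,000 → R$156,398

R$156,398 > R$150,540, so the general income tax governs.

R$156,398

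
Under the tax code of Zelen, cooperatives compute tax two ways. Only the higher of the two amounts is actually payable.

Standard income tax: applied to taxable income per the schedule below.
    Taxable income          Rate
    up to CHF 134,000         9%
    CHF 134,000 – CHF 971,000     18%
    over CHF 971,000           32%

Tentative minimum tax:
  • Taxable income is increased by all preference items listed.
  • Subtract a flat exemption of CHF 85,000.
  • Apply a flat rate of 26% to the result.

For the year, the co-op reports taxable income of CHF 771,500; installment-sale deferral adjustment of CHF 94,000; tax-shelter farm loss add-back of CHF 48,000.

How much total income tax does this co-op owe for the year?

CHF 215,410

Tentative minimum tax:
  Adjusted income: CHF 771,500 + CHF 94,000 + CHF 48,000 = CHF 913,500
  Less exemption CHF 85,000 → base CHF 828,500
  CHF 828,500 × 26% = CHF 215,410

Standard income tax:
  CHF 134,000 × 9% = CHF 12,060
  CHF 637,500 × 18% = CHF 114,750
  → CHF 126,810

CHF 215,410 > CHF 126,810, so the tentative minimum tax is the binding amount.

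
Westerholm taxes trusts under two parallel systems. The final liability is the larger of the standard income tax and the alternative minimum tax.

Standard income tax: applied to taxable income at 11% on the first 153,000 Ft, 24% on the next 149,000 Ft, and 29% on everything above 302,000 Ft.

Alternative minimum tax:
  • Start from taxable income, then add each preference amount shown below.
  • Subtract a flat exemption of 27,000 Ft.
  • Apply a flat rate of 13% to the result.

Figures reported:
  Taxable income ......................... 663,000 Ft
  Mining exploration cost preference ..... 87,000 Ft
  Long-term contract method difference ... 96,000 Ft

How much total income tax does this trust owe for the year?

157,280 Ft

Alternative minimum tax:
  Adjusted income: 663,000 Ft + 87,000 Ft + 96,000 Ft = 846,000 Ft
  Less exemption 27,000 Ft → base 819,000 Ft
  819,000 Ft × 13% = 106,470 Ft

Standard income tax:
  153,000 Ft × 11% = 16,830 Ft
  149,000 Ft × 24% = 35,760 Ft
  361,000 Ft × 29% = 104,690 Ft
  → 157,280 Ft

157,280 Ft > 106,470 Ft, so the standard income tax governs.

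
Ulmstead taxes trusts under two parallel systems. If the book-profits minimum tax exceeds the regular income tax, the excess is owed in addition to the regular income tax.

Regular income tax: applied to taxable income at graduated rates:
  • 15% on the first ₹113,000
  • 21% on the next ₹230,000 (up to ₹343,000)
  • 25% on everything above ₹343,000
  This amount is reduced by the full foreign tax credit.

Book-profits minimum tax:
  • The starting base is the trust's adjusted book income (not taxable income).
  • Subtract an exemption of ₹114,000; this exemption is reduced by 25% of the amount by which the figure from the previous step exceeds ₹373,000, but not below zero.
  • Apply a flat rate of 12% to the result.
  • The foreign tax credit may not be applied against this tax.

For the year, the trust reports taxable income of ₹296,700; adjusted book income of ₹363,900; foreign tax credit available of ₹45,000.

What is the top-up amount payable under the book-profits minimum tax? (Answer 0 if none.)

Regular income tax:
  ₹113,000 × 15% = ₹16,950
  ₹183,700 × 21% = ₹38,577
  → ₹55,527
  Less foreign tax credit ₹45,000 → ₹10,527

Book-profits minimum tax:
  Base (adjusted book income): ₹363,900
  Exemption: ₹363,900 ≤ ₹373,000, so full ₹114,000 applies
  Base: ₹363,900 − ₹114,000 = ₹249,900
  ₹249,900 × 12% = ₹29,988

Excess of book-profits minimum tax over regular income tax: ₹29,988 − ₹10,527 = ₹19,461.

₹19,461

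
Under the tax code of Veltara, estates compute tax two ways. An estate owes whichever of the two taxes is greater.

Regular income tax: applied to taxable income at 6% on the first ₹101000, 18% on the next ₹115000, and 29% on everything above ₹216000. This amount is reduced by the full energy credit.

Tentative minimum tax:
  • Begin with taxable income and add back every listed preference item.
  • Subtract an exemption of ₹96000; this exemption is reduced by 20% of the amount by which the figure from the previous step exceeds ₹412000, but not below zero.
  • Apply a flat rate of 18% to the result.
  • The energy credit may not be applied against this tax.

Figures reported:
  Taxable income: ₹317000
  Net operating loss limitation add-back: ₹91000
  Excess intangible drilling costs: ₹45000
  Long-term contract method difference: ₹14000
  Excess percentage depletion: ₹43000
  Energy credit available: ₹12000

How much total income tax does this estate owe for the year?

Regular income tax:
  ₹101000 × 6% = ₹6060
  ₹115000 × 18% = ₹20700
  ₹101000 × 29% = ₹29290
  → ₹56050
  Less energy credit ₹12000 → ₹44050

Tentative minimum tax:
  Adjusted income: ₹317000 + ₹91000 + ₹45000 + ₹14000 + ₹43000 = ₹510000
  Exemption: ₹96000 − 20% × (₹510000 − ₹412000) = ₹96000 − ₹19600 = ₹76400
  Base: ₹510000 − ₹76400 = ₹433600
  ₹433600 × 18% = ₹78048

₹78048 > ₹44050, so the tentative minimum tax is the binding amount.

₹78048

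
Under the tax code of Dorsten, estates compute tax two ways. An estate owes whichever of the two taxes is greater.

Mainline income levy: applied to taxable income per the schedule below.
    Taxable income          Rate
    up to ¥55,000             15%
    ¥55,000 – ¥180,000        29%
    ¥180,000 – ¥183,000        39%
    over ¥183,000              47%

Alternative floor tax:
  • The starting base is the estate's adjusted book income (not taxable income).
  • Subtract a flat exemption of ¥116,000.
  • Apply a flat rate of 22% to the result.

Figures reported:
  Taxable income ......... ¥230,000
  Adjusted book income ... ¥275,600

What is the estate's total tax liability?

¥67,760

Alternative floor tax:
  Base (adjusted book income): ¥275,600
  Less exemption ¥116,000 → base ¥159,600
  ¥159,600 × 22% = ¥35,112

Mainline income levy:
  ¥55,000 × 15% = ¥8,250
  ¥125,000 × 29% = ¥36,250
  ¥3,000 × 39% = ¥1,170
  ¥47,000 × 47% = ¥22,090
  → ¥67,760

¥67,760 > ¥35,112, so the mainline income levy governs.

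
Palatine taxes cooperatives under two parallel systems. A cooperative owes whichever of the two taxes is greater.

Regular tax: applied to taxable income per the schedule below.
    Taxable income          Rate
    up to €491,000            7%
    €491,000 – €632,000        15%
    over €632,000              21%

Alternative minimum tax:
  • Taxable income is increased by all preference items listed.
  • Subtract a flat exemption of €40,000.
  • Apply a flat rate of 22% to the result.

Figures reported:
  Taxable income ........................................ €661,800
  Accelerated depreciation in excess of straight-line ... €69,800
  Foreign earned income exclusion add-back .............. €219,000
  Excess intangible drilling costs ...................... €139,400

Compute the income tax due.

Alternative minimum tax:
  Adjusted income: €661,800 + €69,800 + €219,000 + €139,400 = €1,090,000
  Less exemption €40,000 → base €1,050,000
  €1,050,000 × 22% = €231,000

Regular tax:
  €491,000 × 7% = €34,370
  €141,000 × 15% = €21,150
  €29,800 × 21% = €6,258
  → €61,778

€231,000 > €61,778, so the alternative minimum tax is the binding amount.

€231,000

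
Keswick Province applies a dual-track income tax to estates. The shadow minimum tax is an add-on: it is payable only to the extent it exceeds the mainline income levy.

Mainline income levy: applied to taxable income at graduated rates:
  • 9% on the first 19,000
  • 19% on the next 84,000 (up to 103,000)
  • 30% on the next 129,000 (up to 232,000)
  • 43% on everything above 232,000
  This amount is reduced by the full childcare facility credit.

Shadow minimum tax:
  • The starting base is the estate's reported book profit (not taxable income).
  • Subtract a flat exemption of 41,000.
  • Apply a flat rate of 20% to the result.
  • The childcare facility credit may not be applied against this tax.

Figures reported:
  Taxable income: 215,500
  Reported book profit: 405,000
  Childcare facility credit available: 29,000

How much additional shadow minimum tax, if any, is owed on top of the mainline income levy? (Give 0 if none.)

Mainline income levy:
  19,000 × 9% = 1,710
  84,000 × 19% = 15,960
  112,500 × 30% = 33,750
  → 51,420
  Less childcare facility credit 29,000 → 22,420

Shadow minimum tax:
  Base (reported book profit): 405,000
  Less exemption 41,000 → base 364,000
  364,000 × 20% = 72,800

Excess of shadow minimum tax over mainline income levy: 72,800 − 22,420 = 50,380.

50,380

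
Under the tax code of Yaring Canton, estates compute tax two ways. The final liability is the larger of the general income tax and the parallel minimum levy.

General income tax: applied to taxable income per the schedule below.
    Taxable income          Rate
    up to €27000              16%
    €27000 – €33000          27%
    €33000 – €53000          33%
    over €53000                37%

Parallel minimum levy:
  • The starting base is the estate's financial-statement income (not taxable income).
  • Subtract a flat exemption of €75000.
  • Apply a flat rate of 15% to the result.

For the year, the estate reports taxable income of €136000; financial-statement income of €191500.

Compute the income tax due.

€43250

General income tax:
  €27000 × 16% = €4320
  €6000 × 27% = €1620
  €20000 × 33% = €6600
  €83000 × 37% = €30710
  → €43250

Parallel minimum levy:
  Base (financial-statement income): €191500
  Less exemption €75000 → base €116500
  €116500 × 15% = €17475

€43250 > €17475, so the general income tax governs.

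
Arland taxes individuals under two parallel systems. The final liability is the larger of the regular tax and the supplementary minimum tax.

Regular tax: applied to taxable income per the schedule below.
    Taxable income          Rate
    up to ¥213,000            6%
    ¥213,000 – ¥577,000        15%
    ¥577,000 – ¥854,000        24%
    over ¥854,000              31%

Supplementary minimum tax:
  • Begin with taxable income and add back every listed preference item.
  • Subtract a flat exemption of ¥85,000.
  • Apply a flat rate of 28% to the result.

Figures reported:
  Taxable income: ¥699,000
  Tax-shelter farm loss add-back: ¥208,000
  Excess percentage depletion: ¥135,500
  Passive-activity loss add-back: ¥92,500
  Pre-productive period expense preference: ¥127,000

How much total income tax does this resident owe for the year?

¥329,560

Regular tax:
  ¥213,000 × 6% = ¥12,780
  ¥364,000 × 15% = ¥54,600
  ¥122,000 × 24% = ¥29,280
  → ¥96,660

Supplementary minimum tax:
  Adjusted income: ¥699,000 + ¥208,000 + ¥135,500 + ¥92,500 + ¥127,000 = ¥1,262,000
  Less exemption ¥85,000 → base ¥1,177,000
  ¥1,177,000 × 28% = ¥329,560

¥329,560 > ¥96,660, so the supplementary minimum tax is the binding amount.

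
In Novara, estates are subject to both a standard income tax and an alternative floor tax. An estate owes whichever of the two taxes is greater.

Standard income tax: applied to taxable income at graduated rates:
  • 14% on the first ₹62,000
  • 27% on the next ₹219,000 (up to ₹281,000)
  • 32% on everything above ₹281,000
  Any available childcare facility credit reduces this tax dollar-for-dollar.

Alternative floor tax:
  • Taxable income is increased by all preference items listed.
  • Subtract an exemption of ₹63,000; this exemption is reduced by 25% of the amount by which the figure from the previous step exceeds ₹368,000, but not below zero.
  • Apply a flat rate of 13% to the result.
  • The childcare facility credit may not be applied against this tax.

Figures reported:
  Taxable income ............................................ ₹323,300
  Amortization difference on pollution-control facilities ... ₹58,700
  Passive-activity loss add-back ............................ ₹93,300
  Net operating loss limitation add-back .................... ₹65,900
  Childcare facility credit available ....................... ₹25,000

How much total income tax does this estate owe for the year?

₹67,795

Alternative floor tax:
  Adjusted income: ₹323,300 + ₹58,700 + ₹93,300 + ₹65,900 = ₹541,200
  Exemption: ₹63,000 − 25% × (₹541,200 − ₹368,000) = ₹63,000 − ₹43,300 = ₹19,700
  Base: ₹541,200 − ₹19,700 = ₹521,500
  ₹521,500 × 13% = ₹67,795

Standard income tax:
  ₹62,000 × 14% = ₹8,680
  ₹219,000 × 27% = ₹59,130
  ₹42,300 × 32% = ₹13,536
  → ₹81,346
  Less childcare facility credit ₹25,000 → ₹56,346

₹67,795 > ₹56,346, so the alternative floor tax is the binding amount.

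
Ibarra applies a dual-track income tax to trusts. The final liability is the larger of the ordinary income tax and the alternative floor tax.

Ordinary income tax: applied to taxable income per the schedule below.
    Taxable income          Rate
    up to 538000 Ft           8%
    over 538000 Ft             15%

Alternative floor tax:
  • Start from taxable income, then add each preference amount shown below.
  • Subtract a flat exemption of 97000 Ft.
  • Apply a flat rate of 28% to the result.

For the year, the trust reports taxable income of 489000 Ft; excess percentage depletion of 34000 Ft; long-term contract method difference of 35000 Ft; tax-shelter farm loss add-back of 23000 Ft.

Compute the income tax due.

Ordinary income tax:
  489000 Ft × 8% = 39120 Ft

Alternative floor tax:
  Adjusted income: 489000 Ft + 34000 Ft + 35000 Ft + 23000 Ft = 581000 Ft
  Less exemption 97000 Ft → base 484000 Ft
  484000 Ft × 28% = 135520 Ft

135520 Ft > 39120 Ft, so the alternative floor tax is the binding amount.

135520 Ft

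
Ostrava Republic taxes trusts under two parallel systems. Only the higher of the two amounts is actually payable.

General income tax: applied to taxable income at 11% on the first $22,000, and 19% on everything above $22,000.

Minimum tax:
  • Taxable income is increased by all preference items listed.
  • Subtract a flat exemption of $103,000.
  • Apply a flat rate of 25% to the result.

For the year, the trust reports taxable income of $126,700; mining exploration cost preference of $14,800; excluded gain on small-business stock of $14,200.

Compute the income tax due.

$22,313

Minimum tax:
  Adjusted income: $126,700 + $14,800 + $14,200 = $155,700
  Less exemption $103,000 → base $52,700
  $52,700 × 25% = $13,175

General income tax:
  $22,000 × 11% = $2,420
  $104,700 × 19% = $19,893
  → $22,313

$22,313 > $13,175, so the general income tax governs.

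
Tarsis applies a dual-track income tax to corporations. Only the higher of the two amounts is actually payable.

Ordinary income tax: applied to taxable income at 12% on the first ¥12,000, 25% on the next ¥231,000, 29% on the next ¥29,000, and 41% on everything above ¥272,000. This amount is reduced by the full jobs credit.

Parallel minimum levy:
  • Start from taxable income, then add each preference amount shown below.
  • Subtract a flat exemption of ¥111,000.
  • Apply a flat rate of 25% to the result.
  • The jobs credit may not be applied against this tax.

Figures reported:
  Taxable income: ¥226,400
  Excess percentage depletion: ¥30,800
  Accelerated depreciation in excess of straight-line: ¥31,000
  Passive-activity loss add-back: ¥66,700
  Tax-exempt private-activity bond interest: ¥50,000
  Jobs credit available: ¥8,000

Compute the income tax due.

Parallel minimum levy:
  Adjusted income: ¥226,400 + ¥30,800 + ¥31,000 + ¥66,700 + ¥50,000 = ¥404,900
  Less exemption ¥111,000 → base ¥293,900
  ¥293,900 × 25% = ¥73,475

Ordinary income tax:
  ¥12,000 × 12% = ¥1,440
  ¥214,400 × 25% = ¥53,600
  → ¥55,040
  Less jobs credit ¥8,000 → ¥47,040

¥73,475 > ¥47,040, so the parallel minimum levy is the binding amount.

¥73,475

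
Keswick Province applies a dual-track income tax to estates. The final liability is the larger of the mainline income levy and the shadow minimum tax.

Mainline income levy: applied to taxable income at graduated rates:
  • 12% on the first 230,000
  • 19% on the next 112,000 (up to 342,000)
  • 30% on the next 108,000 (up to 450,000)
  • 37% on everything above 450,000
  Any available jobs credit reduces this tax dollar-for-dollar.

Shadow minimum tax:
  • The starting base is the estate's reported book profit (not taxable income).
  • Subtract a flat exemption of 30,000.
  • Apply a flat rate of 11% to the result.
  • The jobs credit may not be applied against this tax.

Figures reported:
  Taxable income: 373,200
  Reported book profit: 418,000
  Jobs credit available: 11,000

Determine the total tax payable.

Shadow minimum tax:
  Base (reported book profit): 418,000
  Less exemption 30,000 → base 388,000
  388,000 × 11% = 42,680

Mainline income levy:
  230,000 × 12% = 27,600
  112,000 × 19% = 21,280
  31,200 × 30% = 9,360
  → 58,240
  Less jobs credit 11,000 → 47,240

47,240 > 42,680, so the mainline income levy governs.

47,240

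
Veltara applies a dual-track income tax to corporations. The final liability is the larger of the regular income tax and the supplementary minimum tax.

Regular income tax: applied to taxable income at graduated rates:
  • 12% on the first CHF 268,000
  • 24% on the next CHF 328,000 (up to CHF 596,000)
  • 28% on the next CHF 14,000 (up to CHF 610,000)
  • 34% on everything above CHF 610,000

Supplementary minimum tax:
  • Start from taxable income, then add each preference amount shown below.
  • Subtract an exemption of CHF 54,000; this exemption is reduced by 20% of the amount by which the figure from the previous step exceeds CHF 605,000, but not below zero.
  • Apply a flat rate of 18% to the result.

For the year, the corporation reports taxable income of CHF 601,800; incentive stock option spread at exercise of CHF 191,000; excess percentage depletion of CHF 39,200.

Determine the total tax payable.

CHF 148,212

Regular income tax:
  CHF 268,000 × 12% = CHF 32,160
  CHF 328,000 × 24% = CHF 78,720
  CHF 5,800 × 28% = CHF 1,624
  → CHF 112,504

Supplementary minimum tax:
  Adjusted income: CHF 601,800 + CHF 191,000 + CHF 39,200 = CHF 832,000
  Exemption: CHF 54,000 − 20% × (CHF 832,000 − CHF 605,000) = CHF 54,000 − CHF 45,400 = CHF 8,600
  Base: CHF 832,000 − CHF 8,600 = CHF 823,400
  CHF 823,400 × 18% = CHF 148,212

CHF 148,212 > CHF 112,504, so the supplementary minimum tax is the binding amount.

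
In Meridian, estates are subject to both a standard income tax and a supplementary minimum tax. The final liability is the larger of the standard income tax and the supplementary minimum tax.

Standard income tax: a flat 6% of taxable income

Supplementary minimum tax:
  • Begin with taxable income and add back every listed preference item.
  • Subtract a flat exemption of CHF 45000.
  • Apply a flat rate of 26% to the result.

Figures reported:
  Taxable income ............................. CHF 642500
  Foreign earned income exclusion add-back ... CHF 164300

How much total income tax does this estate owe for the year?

Standard income tax:
  CHF 642500 × 6% = CHF 38550

Supplementary minimum tax:
  Adjusted income: CHF 642500 + CHF 164300 = CHF 806800
  Less exemption CHF 45000 → base CHF 761800
  CHF 761800 × 26% = CHF 198068

CHF 198068 > CHF 38550, so the supplementary minimum tax is the binding amount.

CHF 198068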